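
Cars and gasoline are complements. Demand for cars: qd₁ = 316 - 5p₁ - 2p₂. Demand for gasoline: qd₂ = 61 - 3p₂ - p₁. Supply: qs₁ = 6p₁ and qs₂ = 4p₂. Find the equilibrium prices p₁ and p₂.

Market 1: 316 - 5p₁ - 2p₂ = 6p₁ → 11p₁ + 2p₂ = 316.
Market 2: 7p₂ + p₁ = 61.
Eliminating p₂: 7×(1) − 2×(2) gives 75p₁ = 2090, so p₁ = 418/15.
Back-substitute into (2): p₂ = (61 − 1×418/15) / 7 = 71/15.

p₁ = 418/15, p₂ = 71/15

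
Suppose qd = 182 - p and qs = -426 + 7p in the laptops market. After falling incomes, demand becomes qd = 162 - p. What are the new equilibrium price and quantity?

Original equilibrium: p* = 76, q* = 106.
New equilibrium: 162 - p = -426 + 7p, so 588 = 8p and p' = 73.5; q' = 162 − 1(73.5) = 88.5.

p' = 73.5, q' = 88.5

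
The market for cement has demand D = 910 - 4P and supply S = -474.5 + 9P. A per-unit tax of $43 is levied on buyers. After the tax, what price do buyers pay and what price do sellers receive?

Buyers pay 3543/26, sellers receive 2425/26

Pre-tax equilibrium: P* = 106.5, Q* = 484.
Tax on buyers shifts demand to D = 910 − 4(P + 43) = 738 - 4P.
738 - 4P = -474.5 + 9P gives seller price Ps = 2425/26; buyers pay Pb = 2425/26 + 43 = 3543/26.
New quantity: Q = 910 − 4(3543/26) = 4744/13.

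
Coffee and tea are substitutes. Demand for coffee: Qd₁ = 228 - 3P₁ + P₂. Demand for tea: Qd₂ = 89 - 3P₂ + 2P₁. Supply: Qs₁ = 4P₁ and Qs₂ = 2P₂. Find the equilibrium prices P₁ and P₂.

P₁ = 1229/33, P₂ = 1079/33

Market 1: 228 - 3P₁ + P₂ = 4P₁ → 7P₁ - P₂ = 228.
Market 2: 5P₂ - 2P₁ = 89.
Eliminating P₂: 5×(1) + 1×(2) gives 33P₁ = 1229, so P₁ = 1229/33.
Back-substitute into (2): P₂ = (89 + 2×1229/33) / 5 = 1079/33.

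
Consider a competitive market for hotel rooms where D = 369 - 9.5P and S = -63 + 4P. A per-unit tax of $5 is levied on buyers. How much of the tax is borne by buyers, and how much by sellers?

Pre-tax equilibrium: P* = 32, Q* = 65.
Tax on buyers shifts demand to D = 369 − 9.5(P + 5) = 321.5 - 9.5P.
321.5 - 9.5P = -63 + 4P gives seller price Ps = 769/27; buyers pay Pb = 769/27 + 5 = 904/27.
New quantity: Q = 369 − 9.5(904/27) = 1375/27.
Buyer burden = 904/27 − 32 = 40/27; seller burden = 32 − 769/27 = 95/27.

Buyers bear 40/27, sellers bear 95/27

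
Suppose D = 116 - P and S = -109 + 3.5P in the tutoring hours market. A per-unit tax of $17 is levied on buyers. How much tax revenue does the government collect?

Tax revenue = 8075/9

Pre-tax equilibrium: P* = 50, Q* = 66.
Tax on buyers shifts demand to D = 116 − 1(P + 17) = 99 - P.
99 - P = -109 + 3.5P gives seller price Ps = 416/9; buyers pay Pb = 416/9 + 17 = 569/9.
New quantity: Q = 116 − 1(569/9) = 475/9.
Revenue = 17 × 475/9 = 8075/9.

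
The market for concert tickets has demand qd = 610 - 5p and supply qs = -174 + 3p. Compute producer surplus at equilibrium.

Producer surplus = 2400

Equilibrium: 610 - 5p = -174 + 3p gives p* = 98, q* = 120.
Supply starts at p = 58 (where qs = 0).
PS = ½(98 − 58)(120) = 2400.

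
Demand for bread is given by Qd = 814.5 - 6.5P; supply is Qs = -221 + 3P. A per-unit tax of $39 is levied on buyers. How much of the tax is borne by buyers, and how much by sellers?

Pre-tax equilibrium: P* = 109, Q* = 106.
Tax on buyers shifts demand to Qd = 814.5 − 6.5(P + 39) = 561 - 6.5P.
561 - 6.5P = -221 + 3P gives seller price Ps = 1564/19; buyers pay Pb = 1564/19 + 39 = 2305/19.
New quantity: Q = 814.5 − 6.5(2305/19) = 493/19.
Buyer burden = 2305/19 − 109 = 234/19; seller burden = 109 − 1564/19 = 507/19.

Buyers bear 234/19, sellers bear 507/19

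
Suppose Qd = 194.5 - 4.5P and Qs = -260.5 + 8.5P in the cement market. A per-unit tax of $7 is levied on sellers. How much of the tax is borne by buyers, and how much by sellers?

Buyers bear 119/26, sellers bear 63/26

Pre-tax equilibrium: P* = 35, Q* = 37.
Tax on sellers shifts supply to Qs = -260.5 + 8.5(P − 7) = -320 + 8.5P.
194.5 - 4.5P = -320 + 8.5P gives buyer price Pb = 1029/26; sellers receive Ps = 1029/26 − 7 = 847/26.
New quantity: Q = 194.5 − 4.5(1029/26) = 853/52.
Buyer burden = 1029/26 − 35 = 119/26; seller burden = 35 − 847/26 = 63/26.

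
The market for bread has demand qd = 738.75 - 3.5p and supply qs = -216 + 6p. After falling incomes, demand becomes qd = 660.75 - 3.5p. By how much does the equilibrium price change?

Original equilibrium: p* = 100.5, q* = 387.
New equilibrium: 660.75 - 3.5p = -216 + 6p, so 876.75 = 9.5p and p' = 3507/38; q' = 660.75 − 3.5(3507/38) = 6417/19.
Change in price: 3507/38 − 100.5 = -156/19.

Δp = -156/19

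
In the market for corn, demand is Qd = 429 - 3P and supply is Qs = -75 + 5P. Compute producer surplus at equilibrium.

Equilibrium: 429 - 3P = -75 + 5P gives P* = 63, Q* = 240.
Supply starts at P = 15 (where Qs = 0).
PS = ½(63 − 15)(240) = 5760.

Producer surplus = 5760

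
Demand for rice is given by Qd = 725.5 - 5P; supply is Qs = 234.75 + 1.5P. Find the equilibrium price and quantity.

P* = 75.5, Q* = 348

Set Qd = Qs: 725.5 - 5P = 234.75 + 1.5P.
490.75 = 6.5P, so P* = 75.5.
Q* = 725.5 − 5(75.5) = 348.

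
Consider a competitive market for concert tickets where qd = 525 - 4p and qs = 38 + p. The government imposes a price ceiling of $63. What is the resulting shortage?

Shortage = 172

Equilibrium price would be p* = 97.4, so the ceiling at 63 binds.
At p = 63: qd = 525 − 4(63) = 273, qs = 38 + 1(63) = 101.
Shortage = 273 − 101 = 172.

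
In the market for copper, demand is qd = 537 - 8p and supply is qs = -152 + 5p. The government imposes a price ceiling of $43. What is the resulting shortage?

Shortage = 130

Equilibrium price would be p* = 53, so the ceiling at 43 binds.
At p = 43: qd = 537 − 8(43) = 193, qs = -152 + 5(43) = 63.
Shortage = 193 − 63 = 130.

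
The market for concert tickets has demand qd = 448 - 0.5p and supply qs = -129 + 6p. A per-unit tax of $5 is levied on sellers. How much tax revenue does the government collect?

Tax revenue = 26085/13

Pre-tax equilibrium: p* = 1154/13, q* = 5247/13.
Tax on sellers shifts supply to qs = -129 + 6(p − 5) = -159 + 6p.
448 - 0.5p = -159 + 6p gives buyer price pb = 1214/13; sellers receive ps = 1214/13 − 5 = 1149/13.
New quantity: q = 448 − 0.5(1214/13) = 5217/13.
Revenue = 5 × 5217/13 = 26085/13.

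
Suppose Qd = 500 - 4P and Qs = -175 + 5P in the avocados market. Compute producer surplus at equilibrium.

Equilibrium: 500 - 4P = -175 + 5P gives P* = 75, Q* = 200.
Supply starts at P = 35 (where Qs = 0).
PS = ½(75 − 35)(200) = 4000.

Producer surplus = 4000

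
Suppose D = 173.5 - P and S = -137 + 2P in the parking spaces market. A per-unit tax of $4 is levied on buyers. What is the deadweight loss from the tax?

Deadweight loss = 16/3

Pre-tax equilibrium: P* = 103.5, Q* = 70.
Tax on buyers shifts demand to D = 173.5 − 1(P + 4) = 169.5 - P.
169.5 - P = -137 + 2P gives seller price Ps = 613/6; buyers pay Pb = 613/6 + 4 = 637/6.
New quantity: Q = 173.5 − 1(637/6) = 202/3.
DWL = ½ × 4 × (70 − 202/3) = 16/3.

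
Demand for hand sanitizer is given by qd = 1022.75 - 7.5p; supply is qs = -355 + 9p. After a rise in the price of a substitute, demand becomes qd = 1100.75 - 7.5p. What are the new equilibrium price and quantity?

p' = 1941/22, q' = 9659/22

Original equilibrium: p* = 83.5, q* = 396.5.
New equilibrium: 1100.75 - 7.5p = -355 + 9p, so 1455.75 = 16.5p and p' = 1941/22; q' = 1100.75 − 7.5(1941/22) = 9659/22.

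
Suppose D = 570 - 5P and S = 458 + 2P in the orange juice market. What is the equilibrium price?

P* = 16

Set D = S: 570 - 5P = 458 + 2P.
112 = 7P, so P* = 16.
Q* = 570 − 5(16) = 490.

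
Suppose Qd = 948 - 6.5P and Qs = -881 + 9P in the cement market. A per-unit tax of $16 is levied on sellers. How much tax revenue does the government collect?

Pre-tax equilibrium: P* = 118, Q* = 181.
Tax on sellers shifts supply to Qs = -881 + 9(P − 16) = -1025 + 9P.
948 - 6.5P = -1025 + 9P gives buyer price Pb = 3946/31; sellers receive Ps = 3946/31 − 16 = 3450/31.
New quantity: Q = 948 − 6.5(3946/31) = 3739/31.
Revenue = 16 × 3739/31 = 59824/31.

Tax revenue = 59824/31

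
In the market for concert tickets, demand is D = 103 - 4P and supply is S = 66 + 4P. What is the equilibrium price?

Set D = S: 103 - 4P = 66 + 4P.
37 = 8P, so P* = 4.625.
Q* = 103 − 4(4.625) = 84.5.

P* = 4.625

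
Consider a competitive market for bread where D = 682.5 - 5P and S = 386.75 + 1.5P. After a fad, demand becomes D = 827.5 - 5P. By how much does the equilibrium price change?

Original equilibrium: P* = 45.5, Q* = 455.
New equilibrium: 827.5 - 5P = 386.75 + 1.5P, so 440.75 = 6.5P and P' = 1763/26; Q' = 827.5 − 5(1763/26) = 6350/13.
Change in price: 1763/26 − 45.5 = 290/13.

ΔP = 290/13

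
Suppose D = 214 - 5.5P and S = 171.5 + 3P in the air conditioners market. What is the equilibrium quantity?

Q* = 186.5

Set D = S: 214 - 5.5P = 171.5 + 3P.
42.5 = 8.5P, so P* = 5.
Q* = 214 − 5.5(5) = 186.5.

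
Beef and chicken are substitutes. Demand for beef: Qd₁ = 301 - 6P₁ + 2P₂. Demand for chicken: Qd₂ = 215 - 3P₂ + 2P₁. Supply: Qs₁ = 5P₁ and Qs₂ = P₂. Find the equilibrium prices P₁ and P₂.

P₁ = 40.85, P₂ = 74.175

Market 1: 301 - 6P₁ + 2P₂ = 5P₁ → 11P₁ - 2P₂ = 301.
Market 2: 4P₂ - 2P₁ = 215.
Eliminating P₂: 4×(1) + 2×(2) gives 40P₁ = 1634, so P₁ = 40.85.
Back-substitute into (2): P₂ = (215 + 2×40.85) / 4 = 74.175.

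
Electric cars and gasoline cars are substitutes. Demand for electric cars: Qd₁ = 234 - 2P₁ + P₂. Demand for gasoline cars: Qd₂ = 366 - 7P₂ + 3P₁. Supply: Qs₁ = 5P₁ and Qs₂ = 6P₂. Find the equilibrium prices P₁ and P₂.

P₁ = 426/11, P₂ = 408/11

Market 1: 234 - 2P₁ + P₂ = 5P₁ → 7P₁ - P₂ = 234.
Market 2: 13P₂ - 3P₁ = 366.
Eliminating P₂: 13×(1) + 1×(2) gives 88P₁ = 3408, so P₁ = 426/11.
Back-substitute into (2): P₂ = (366 + 3×426/11) / 13 = 408/11.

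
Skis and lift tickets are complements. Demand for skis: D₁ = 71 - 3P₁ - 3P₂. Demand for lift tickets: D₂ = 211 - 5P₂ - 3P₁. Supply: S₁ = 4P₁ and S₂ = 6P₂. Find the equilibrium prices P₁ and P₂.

Market 1: 71 - 3P₁ - 3P₂ = 4P₁ → 7P₁ + 3P₂ = 71.
Market 2: 11P₂ + 3P₁ = 211.
Eliminating P₂: 11×(1) − 3×(2) gives 68P₁ = 148, so P₁ = 37/17.
Back-substitute into (2): P₂ = (211 − 3×37/17) / 11 = 316/17.

P₁ = 37/17, P₂ = 316/17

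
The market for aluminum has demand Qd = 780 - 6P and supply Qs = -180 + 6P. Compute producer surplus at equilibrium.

Equilibrium: 780 - 6P = -180 + 6P gives P* = 80, Q* = 300.
Supply starts at P = 30 (where Qs = 0).
PS = ½(80 − 30)(300) = 7500.

Producer surplus = 7500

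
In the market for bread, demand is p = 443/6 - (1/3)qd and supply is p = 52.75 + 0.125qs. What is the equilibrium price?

p* = 58.5

Set the two price expressions equal: 443/6 - (1/3)q = 52.75 + 0.125q.
253/12 = (11/24)q, so q* = 46.
p* = 443/6 − (1/3)(46) = 58.5.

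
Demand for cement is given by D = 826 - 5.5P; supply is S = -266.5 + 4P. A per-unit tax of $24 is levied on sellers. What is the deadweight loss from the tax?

Deadweight loss = 12672/19

Pre-tax equilibrium: P* = 115, Q* = 193.5.
Tax on sellers shifts supply to S = -266.5 + 4(P − 24) = -362.5 + 4P.
826 - 5.5P = -362.5 + 4P gives buyer price Pb = 2377/19; sellers receive Ps = 2377/19 − 24 = 1921/19.
New quantity: Q = 826 − 5.5(2377/19) = 5241/38.
DWL = ½ × 24 × (193.5 − 5241/38) = 12672/19.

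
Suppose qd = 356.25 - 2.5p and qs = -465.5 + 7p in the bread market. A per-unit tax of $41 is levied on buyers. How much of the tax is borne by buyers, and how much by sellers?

Pre-tax equilibrium: p* = 86.5, q* = 140.
Tax on buyers shifts demand to qd = 356.25 − 2.5(p + 41) = 253.75 - 2.5p.
253.75 - 2.5p = -465.5 + 7p gives seller price ps = 2877/38; buyers pay pb = 2877/38 + 41 = 4435/38.
New quantity: q = 356.25 − 2.5(4435/38) = 1225/19.
Buyer burden = 4435/38 − 86.5 = 574/19; seller burden = 86.5 − 2877/38 = 205/19.

Buyers bear 574/19, sellers bear 205/19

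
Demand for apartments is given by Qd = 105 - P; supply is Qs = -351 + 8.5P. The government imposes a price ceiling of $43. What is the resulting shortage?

Shortage = 47.5

Equilibrium price would be P* = 48, so the ceiling at 43 binds.
At P = 43: Qd = 105 − 1(43) = 62, Qs = -351 + 8.5(43) = 14.5.
Shortage = 62 − 14.5 = 47.5.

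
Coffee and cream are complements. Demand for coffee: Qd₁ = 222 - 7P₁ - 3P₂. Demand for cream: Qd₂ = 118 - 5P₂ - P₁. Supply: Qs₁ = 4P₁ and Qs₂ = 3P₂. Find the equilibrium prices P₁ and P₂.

Market 1: 222 - 7P₁ - 3P₂ = 4P₁ → 11P₁ + 3P₂ = 222.
Market 2: 8P₂ + P₁ = 118.
Eliminating P₂: 8×(1) − 3×(2) gives 85P₁ = 1422, so P₁ = 1422/85.
Back-substitute into (2): P₂ = (118 − 1×1422/85) / 8 = 1076/85.

P₁ = 1422/85, P₂ = 1076/85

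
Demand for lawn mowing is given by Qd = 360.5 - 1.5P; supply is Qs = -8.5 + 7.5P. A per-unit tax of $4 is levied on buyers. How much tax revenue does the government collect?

Pre-tax equilibrium: P* = 41, Q* = 299.
Tax on buyers shifts demand to Qd = 360.5 − 1.5(P + 4) = 354.5 - 1.5P.
354.5 - 1.5P = -8.5 + 7.5P gives seller price Ps = 121/3; buyers pay Pb = 121/3 + 4 = 133/3.
New quantity: Q = 360.5 − 1.5(133/3) = 294.
Revenue = 4 × 294 = 1176.

Tax revenue = 1176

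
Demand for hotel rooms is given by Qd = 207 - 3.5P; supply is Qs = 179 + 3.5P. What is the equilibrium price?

Set Qd = Qs: 207 - 3.5P = 179 + 3.5P.
28 = 7P, so P* = 4.
Q* = 207 − 3.5(4) = 193.

P* = 4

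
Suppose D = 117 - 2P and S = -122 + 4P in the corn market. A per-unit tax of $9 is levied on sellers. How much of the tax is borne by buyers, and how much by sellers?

Pre-tax equilibrium: P* = 239/6, Q* = 112/3.
Tax on sellers shifts supply to S = -122 + 4(P − 9) = -158 + 4P.
117 - 2P = -158 + 4P gives buyer price Pb = 275/6; sellers receive Ps = 275/6 − 9 = 221/6.
New quantity: Q = 117 − 2(275/6) = 76/3.
Buyer burden = 275/6 − 239/6 = 6; seller burden = 239/6 − 221/6 = 3.

Buyers bear $6, sellers bear $3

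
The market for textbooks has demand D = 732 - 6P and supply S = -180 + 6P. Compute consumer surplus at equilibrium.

Consumer surplus = 6348

Equilibrium: 732 - 6P = -180 + 6P gives P* = 76, Q* = 276.
Demand choke price (D = 0): P = 122.
CS = ½(122 − 76)(276) = 6348.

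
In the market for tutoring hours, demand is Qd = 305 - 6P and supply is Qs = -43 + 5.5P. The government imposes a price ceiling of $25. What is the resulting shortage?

Shortage = 60.5

Equilibrium price would be P* = 696/23, so the ceiling at 25 binds.
At P = 25: Qd = 305 − 6(25) = 155, Qs = -43 + 5.5(25) = 94.5.
Shortage = 155 − 94.5 = 60.5.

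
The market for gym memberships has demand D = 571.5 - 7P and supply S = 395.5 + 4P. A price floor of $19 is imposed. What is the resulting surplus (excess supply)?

Equilibrium price would be P* = 16, so the floor at 19 binds.
At P = 19: D = 438.5, S = 471.5.
Surplus = 471.5 − 438.5 = 33.

Surplus = 33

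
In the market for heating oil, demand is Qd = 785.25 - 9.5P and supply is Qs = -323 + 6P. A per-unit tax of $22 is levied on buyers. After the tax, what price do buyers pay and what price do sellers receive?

Buyers pay 4961/62, sellers receive 3597/62

Pre-tax equilibrium: P* = 71.5, Q* = 106.
Tax on buyers shifts demand to Qd = 785.25 − 9.5(P + 22) = 576.25 - 9.5P.
576.25 - 9.5P = -323 + 6P gives seller price Ps = 3597/62; buyers pay Pb = 3597/62 + 22 = 4961/62.
New quantity: Q = 785.25 − 9.5(4961/62) = 778/31.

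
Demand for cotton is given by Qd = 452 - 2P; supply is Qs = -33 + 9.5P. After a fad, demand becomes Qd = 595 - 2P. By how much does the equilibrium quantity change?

Original equilibrium: P* = 970/23, Q* = 8456/23.
New equilibrium: 595 - 2P = -33 + 9.5P, so 628 = 11.5P and P' = 1256/23; Q' = 595 − 2(1256/23) = 11173/23.
Change in quantity: 11173/23 − 8456/23 = 2717/23.

ΔQ = 2717/23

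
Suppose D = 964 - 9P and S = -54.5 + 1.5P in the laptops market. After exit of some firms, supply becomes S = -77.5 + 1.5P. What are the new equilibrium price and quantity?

Original equilibrium: P* = 97, Q* = 91.
New equilibrium: 964 - 9P = -77.5 + 1.5P, so 1041.5 = 10.5P and P' = 2083/21; Q' = 964 − 9(2083/21) = 499/7.

P' = 2083/21, Q' = 499/7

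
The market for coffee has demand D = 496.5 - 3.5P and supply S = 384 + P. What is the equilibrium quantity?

Q* = 409

Set D = S: 496.5 - 3.5P = 384 + P.
112.5 = 4.5P, so P* = 25.
Q* = 496.5 − 3.5(25) = 409.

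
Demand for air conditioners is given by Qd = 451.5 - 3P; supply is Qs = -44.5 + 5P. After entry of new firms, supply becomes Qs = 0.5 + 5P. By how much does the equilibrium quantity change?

Original equilibrium: P* = 62, Q* = 265.5.
New equilibrium: 451.5 - 3P = 0.5 + 5P, so 451 = 8P and P' = 56.375; Q' = 451.5 − 3(56.375) = 282.375.
Change in quantity: 282.375 − 265.5 = 16.875.

ΔQ = 16.875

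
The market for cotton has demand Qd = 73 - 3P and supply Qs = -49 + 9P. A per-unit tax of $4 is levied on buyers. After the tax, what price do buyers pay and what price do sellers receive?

Pre-tax equilibrium: P* = 61/6, Q* = 42.5.
Tax on buyers shifts demand to Qd = 73 − 3(P + 4) = 61 - 3P.
61 - 3P = -49 + 9P gives seller price Ps = 55/6; buyers pay Pb = 55/6 + 4 = 79/6.
New quantity: Q = 73 − 3(79/6) = 33.5.

Buyers pay 79/6, sellers receive 55/6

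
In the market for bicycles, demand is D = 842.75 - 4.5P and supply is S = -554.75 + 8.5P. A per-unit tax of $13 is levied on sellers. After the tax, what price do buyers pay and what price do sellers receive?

Buyers pay $116, sellers receive $103

Pre-tax equilibrium: P* = 107.5, Q* = 359.
Tax on sellers shifts supply to S = -554.75 + 8.5(P − 13) = -665.25 + 8.5P.
842.75 - 4.5P = -665.25 + 8.5P gives buyer price Pb = 116; sellers receive Ps = 116 − 13 = 103.
New quantity: Q = 842.75 − 4.5(116) = 320.75.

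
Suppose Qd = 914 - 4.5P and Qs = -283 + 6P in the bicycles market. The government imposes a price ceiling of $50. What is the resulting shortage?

Shortage = 672

Equilibrium price would be P* = 114, so the ceiling at 50 binds.
At P = 50: Qd = 914 − 4.5(50) = 689, Qs = -283 + 6(50) = 17.
Shortage = 689 − 17 = 672.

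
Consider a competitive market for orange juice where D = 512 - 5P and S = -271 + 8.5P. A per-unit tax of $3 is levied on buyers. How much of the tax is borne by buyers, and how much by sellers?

Buyers bear 17/9, sellers bear 10/9

Pre-tax equilibrium: P* = 58, Q* = 222.
Tax on buyers shifts demand to D = 512 − 5(P + 3) = 497 - 5P.
497 - 5P = -271 + 8.5P gives seller price Ps = 512/9; buyers pay Pb = 512/9 + 3 = 539/9.
New quantity: Q = 512 − 5(539/9) = 1913/9.
Buyer burden = 539/9 − 58 = 17/9; seller burden = 58 − 512/9 = 10/9.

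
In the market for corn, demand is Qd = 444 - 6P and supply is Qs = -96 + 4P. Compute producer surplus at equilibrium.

Producer surplus = 1800

Equilibrium: 444 - 6P = -96 + 4P gives P* = 54, Q* = 120.
Supply starts at P = 24 (where Qs = 0).
PS = ½(54 − 24)(120) = 1800.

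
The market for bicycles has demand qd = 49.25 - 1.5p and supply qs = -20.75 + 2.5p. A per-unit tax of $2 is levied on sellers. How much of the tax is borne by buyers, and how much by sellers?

Pre-tax equilibrium: p* = 17.5, q* = 23.
Tax on sellers shifts supply to qs = -20.75 + 2.5(p − 2) = -25.75 + 2.5p.
49.25 - 1.5p = -25.75 + 2.5p gives buyer price pb = 18.75; sellers receive ps = 18.75 − 2 = 16.75.
New quantity: q = 49.25 − 1.5(18.75) = 21.125.
Buyer burden = 18.75 − 17.5 = 1.25; seller burden = 17.5 − 16.75 = 0.75.

Buyers bear $1.25, sellers bear $0.75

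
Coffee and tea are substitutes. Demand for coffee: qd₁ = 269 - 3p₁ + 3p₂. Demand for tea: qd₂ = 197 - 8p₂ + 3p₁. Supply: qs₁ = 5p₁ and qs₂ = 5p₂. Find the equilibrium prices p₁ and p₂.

p₁ = 4088/95, p₂ = 2383/95

Market 1: 269 - 3p₁ + 3p₂ = 5p₁ → 8p₁ - 3p₂ = 269.
Market 2: 13p₂ - 3p₁ = 197.
Eliminating p₂: 13×(1) + 3×(2) gives 95p₁ = 4088, so p₁ = 4088/95.
Back-substitute into (2): p₂ = (197 + 3×4088/95) / 13 = 2383/95.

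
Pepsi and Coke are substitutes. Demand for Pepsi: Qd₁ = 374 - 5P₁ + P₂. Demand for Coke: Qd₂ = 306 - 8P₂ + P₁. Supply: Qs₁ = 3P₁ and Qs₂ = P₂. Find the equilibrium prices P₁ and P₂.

Market 1: 374 - 5P₁ + P₂ = 3P₁ → 8P₁ - P₂ = 374.
Market 2: 9P₂ - P₁ = 306.
Eliminating P₂: 9×(1) + 1×(2) gives 71P₁ = 3672, so P₁ = 3672/71.
Back-substitute into (2): P₂ = (306 + 1×3672/71) / 9 = 2822/71.

P₁ = 3672/71, P₂ = 2822/71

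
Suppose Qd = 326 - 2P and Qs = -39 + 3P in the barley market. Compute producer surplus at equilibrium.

Producer surplus = 5400

Equilibrium: 326 - 2P = -39 + 3P gives P* = 73, Q* = 180.
Supply starts at P = 13 (where Qs = 0).
PS = ½(73 − 13)(180) = 5400.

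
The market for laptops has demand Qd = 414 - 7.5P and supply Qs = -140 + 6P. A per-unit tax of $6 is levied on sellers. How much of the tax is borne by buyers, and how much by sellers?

Pre-tax equilibrium: P* = 1108/27, Q* = 956/9.
Tax on sellers shifts supply to Qs = -140 + 6(P − 6) = -176 + 6P.
414 - 7.5P = -176 + 6P gives buyer price Pb = 1180/27; sellers receive Ps = 1180/27 − 6 = 1018/27.
New quantity: Q = 414 − 7.5(1180/27) = 776/9.
Buyer burden = 1180/27 − 1108/27 = 8/3; seller burden = 1108/27 − 1018/27 = 10/3.

Buyers bear 8/3, sellers bear 10/3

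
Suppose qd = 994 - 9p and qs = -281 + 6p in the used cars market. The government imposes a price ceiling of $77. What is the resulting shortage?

Equilibrium price would be p* = 85, so the ceiling at 77 binds.
At p = 77: qd = 994 − 9(77) = 301, qs = -281 + 6(77) = 181.
Shortage = 301 − 181 = 120.

Shortage = 120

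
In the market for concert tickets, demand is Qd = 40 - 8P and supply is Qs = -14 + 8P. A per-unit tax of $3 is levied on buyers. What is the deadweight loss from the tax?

Deadweight loss = 18

Pre-tax equilibrium: P* = 3.375, Q* = 13.
Tax on buyers shifts demand to Qd = 40 − 8(P + 3) = 16 - 8P.
16 - 8P = -14 + 8P gives seller price Ps = 1.875; buyers pay Pb = 1.875 + 3 = 4.875.
New quantity: Q = 40 − 8(4.875) = 1.
DWL = ½ × 3 × (13 − 1) = 18.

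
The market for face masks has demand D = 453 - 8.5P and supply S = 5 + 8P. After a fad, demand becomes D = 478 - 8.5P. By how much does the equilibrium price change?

Original equilibrium: P* = 896/33, Q* = 7333/33.
New equilibrium: 478 - 8.5P = 5 + 8P, so 473 = 16.5P and P' = 86/3; Q' = 478 − 8.5(86/3) = 703/3.
Change in price: 86/3 − 896/33 = 50/33.

ΔP = 50/33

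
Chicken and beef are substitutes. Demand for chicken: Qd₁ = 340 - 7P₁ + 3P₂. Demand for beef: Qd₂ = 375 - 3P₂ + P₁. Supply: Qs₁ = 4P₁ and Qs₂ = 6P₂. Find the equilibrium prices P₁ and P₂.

P₁ = 43.59375, P₂ = 4465/96

Market 1: 340 - 7P₁ + 3P₂ = 4P₁ → 11P₁ - 3P₂ = 340.
Market 2: 9P₂ - P₁ = 375.
Eliminating P₂: 9×(1) + 3×(2) gives 96P₁ = 4185, so P₁ = 43.59375.
Back-substitute into (2): P₂ = (375 + 1×43.59375) / 9 = 4465/96.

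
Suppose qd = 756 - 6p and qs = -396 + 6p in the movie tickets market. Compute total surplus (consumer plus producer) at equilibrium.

Equilibrium: 756 - 6p = -396 + 6p gives p* = 96, q* = 180.
Demand choke price: p = 126; supply starts at p = 66.
CS = ½(126 − 96)(180) = 2700; PS = ½(96 − 66)(180) = 2700.

Total surplus = 5400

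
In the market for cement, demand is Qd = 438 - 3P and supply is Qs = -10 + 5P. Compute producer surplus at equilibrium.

Equilibrium: 438 - 3P = -10 + 5P gives P* = 56, Q* = 270.
Supply starts at P = 2 (where Qs = 0).
PS = ½(56 − 2)(270) = 7290.

Producer surplus = 7290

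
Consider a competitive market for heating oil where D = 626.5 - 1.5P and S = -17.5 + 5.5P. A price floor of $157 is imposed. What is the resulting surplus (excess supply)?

Equilibrium price would be P* = 92, so the floor at 157 binds.
At P = 157: D = 391, S = 846.
Surplus = 846 − 391 = 455.

Surplus = 455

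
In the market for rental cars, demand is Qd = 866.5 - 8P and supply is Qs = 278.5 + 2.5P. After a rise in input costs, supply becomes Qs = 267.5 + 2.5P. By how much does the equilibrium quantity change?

Original equilibrium: P* = 56, Q* = 418.5.
New equilibrium: 866.5 - 8P = 267.5 + 2.5P, so 599 = 10.5P and P' = 1198/21; Q' = 866.5 − 8(1198/21) = 17225/42.
Change in quantity: 17225/42 − 418.5 = -176/21.

ΔQ = -176/21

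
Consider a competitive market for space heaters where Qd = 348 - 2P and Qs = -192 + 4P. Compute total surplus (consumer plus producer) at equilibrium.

Total surplus = 10584

Equilibrium: 348 - 2P = -192 + 4P gives P* = 90, Q* = 168.
Demand choke price: P = 174; supply starts at P = 48.
CS = ½(174 − 90)(168) = 7056; PS = ½(90 − 48)(168) = 3528.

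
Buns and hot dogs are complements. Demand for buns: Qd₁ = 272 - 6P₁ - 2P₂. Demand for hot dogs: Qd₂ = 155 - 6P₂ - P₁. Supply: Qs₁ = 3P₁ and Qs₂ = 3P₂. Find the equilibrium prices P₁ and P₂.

Market 1: 272 - 6P₁ - 2P₂ = 3P₁ → 9P₁ + 2P₂ = 272.
Market 2: 9P₂ + P₁ = 155.
Eliminating P₂: 9×(1) − 2×(2) gives 79P₁ = 2138, so P₁ = 2138/79.
Back-substitute into (2): P₂ = (155 − 1×2138/79) / 9 = 1123/79.

P₁ = 2138/79, P₂ = 1123/79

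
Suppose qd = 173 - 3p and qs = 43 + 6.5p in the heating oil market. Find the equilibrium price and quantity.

Set qd = qs: 173 - 3p = 43 + 6.5p.
130 = 9.5p, so p* = 260/19.
q* = 173 − 3(260/19) = 2507/19.

p* = 260/19, q* = 2507/19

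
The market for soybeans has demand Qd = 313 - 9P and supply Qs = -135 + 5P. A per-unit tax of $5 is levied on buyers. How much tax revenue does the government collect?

Pre-tax equilibrium: P* = 32, Q* = 25.
Tax on buyers shifts demand to Qd = 313 − 9(P + 5) = 268 - 9P.
268 - 9P = -135 + 5P gives seller price Ps = 403/14; buyers pay Pb = 403/14 + 5 = 473/14.
New quantity: Q = 313 − 9(473/14) = 125/14.
Revenue = 5 × 125/14 = 625/14.

Tax revenue = 625/14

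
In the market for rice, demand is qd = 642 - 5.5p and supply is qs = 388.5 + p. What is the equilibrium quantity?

q* = 427.5

Set qd = qs: 642 - 5.5p = 388.5 + p.
253.5 = 6.5p, so p* = 39.
q* = 642 − 5.5(39) = 427.5.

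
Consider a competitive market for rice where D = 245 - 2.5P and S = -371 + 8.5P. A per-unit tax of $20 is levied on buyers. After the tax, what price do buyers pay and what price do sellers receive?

Pre-tax equilibrium: P* = 56, Q* = 105.
Tax on buyers shifts demand to D = 245 − 2.5(P + 20) = 195 - 2.5P.
195 - 2.5P = -371 + 8.5P gives seller price Ps = 566/11; buyers pay Pb = 566/11 + 20 = 786/11.
New quantity: Q = 245 − 2.5(786/11) = 730/11.

Buyers pay 786/11, sellers receive 566/11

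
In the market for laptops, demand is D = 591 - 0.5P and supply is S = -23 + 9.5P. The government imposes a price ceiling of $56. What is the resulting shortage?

Shortage = 54

Equilibrium price would be P* = 61.4, so the ceiling at 56 binds.
At P = 56: D = 591 − 0.5(56) = 563, S = -23 + 9.5(56) = 509.
Shortage = 563 − 509 = 54.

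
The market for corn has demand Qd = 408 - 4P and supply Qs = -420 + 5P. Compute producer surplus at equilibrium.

Producer surplus = 160

Equilibrium: 408 - 4P = -420 + 5P gives P* = 92, Q* = 40.
Supply starts at P = 84 (where Qs = 0).
PS = ½(92 − 84)(40) = 160.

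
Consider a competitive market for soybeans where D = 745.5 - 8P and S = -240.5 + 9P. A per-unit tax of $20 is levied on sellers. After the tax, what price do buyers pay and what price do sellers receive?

Buyers pay 1166/17, sellers receive 826/17

Pre-tax equilibrium: P* = 58, Q* = 281.5.
Tax on sellers shifts supply to S = -240.5 + 9(P − 20) = -420.5 + 9P.
745.5 - 8P = -420.5 + 9P gives buyer price Pb = 1166/17; sellers receive Ps = 1166/17 − 20 = 826/17.
New quantity: Q = 745.5 − 8(1166/17) = 6691/34.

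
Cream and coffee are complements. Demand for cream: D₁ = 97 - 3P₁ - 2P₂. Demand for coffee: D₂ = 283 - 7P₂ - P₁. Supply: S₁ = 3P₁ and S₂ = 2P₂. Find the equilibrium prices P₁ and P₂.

Market 1: 97 - 3P₁ - 2P₂ = 3P₁ → 6P₁ + 2P₂ = 97.
Market 2: 9P₂ + P₁ = 283.
Eliminating P₂: 9×(1) − 2×(2) gives 52P₁ = 307, so P₁ = 307/52.
Back-substitute into (2): P₂ = (283 − 1×307/52) / 9 = 1601/52.

P₁ = 307/52, P₂ = 1601/52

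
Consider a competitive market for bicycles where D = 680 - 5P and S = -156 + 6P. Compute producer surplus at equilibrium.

Equilibrium: 680 - 5P = -156 + 6P gives P* = 76, Q* = 300.
Supply starts at P = 26 (where S = 0).
PS = ½(76 − 26)(300) = 7500.

Producer surplus = 7500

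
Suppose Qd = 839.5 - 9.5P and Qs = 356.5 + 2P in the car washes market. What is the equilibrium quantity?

Q* = 440.5

Set Qd = Qs: 839.5 - 9.5P = 356.5 + 2P.
483 = 11.5P, so P* = 42.
Q* = 839.5 − 9.5(42) = 440.5.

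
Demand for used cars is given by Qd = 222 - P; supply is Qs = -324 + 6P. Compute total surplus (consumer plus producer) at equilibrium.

Equilibrium: 222 - P = -324 + 6P gives P* = 78, Q* = 144.
Demand choke price: P = 222; supply starts at P = 54.
CS = ½(222 − 78)(144) = 10368; PS = ½(78 − 54)(144) = 1728.

Total surplus = 12096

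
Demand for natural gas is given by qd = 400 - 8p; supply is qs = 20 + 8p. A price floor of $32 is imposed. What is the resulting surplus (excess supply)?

Surplus = 132

Equilibrium price would be p* = 23.75, so the floor at 32 binds.
At p = 32: qd = 144, qs = 276.
Surplus = 276 − 144 = 132.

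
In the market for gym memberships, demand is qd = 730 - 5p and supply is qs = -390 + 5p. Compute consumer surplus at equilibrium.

Equilibrium: 730 - 5p = -390 + 5p gives p* = 112, q* = 170.
Demand choke price (qd = 0): p = 146.
CS = ½(146 − 112)(170) = 2890.

Consumer surplus = 2890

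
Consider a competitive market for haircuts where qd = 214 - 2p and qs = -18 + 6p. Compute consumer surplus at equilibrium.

Equilibrium: 214 - 2p = -18 + 6p gives p* = 29, q* = 156.
Demand choke price (qd = 0): p = 107.
CS = ½(107 − 29)(156) = 6084.

Consumer surplus = 6084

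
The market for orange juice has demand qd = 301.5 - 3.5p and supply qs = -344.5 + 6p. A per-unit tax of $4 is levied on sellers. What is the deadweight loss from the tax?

Pre-tax equilibrium: p* = 68, q* = 63.5.
Tax on sellers shifts supply to qs = -344.5 + 6(p − 4) = -368.5 + 6p.
301.5 - 3.5p = -368.5 + 6p gives buyer price pb = 1340/19; sellers receive ps = 1340/19 − 4 = 1264/19.
New quantity: q = 301.5 − 3.5(1340/19) = 2077/38.
DWL = ½ × 4 × (63.5 − 2077/38) = 336/19.

Deadweight loss = 336/19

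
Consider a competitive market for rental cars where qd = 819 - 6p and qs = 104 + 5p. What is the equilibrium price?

p* = 65

Set qd = qs: 819 - 6p = 104 + 5p.
715 = 11p, so p* = 65.
q* = 819 − 6(65) = 429.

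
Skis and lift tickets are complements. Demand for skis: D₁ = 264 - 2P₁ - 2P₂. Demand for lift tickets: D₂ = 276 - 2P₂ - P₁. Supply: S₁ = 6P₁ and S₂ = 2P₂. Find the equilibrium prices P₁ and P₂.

P₁ = 16.8, P₂ = 64.8

Market 1: 264 - 2P₁ - 2P₂ = 6P₁ → 8P₁ + 2P₂ = 264.
Market 2: 4P₂ + P₁ = 276.
Eliminating P₂: 4×(1) − 2×(2) gives 30P₁ = 504, so P₁ = 16.8.
Back-substitute into (2): P₂ = (276 − 1×16.8) / 4 = 64.8.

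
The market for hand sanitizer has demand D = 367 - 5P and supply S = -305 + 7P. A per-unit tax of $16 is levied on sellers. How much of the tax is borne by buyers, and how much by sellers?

Pre-tax equilibrium: P* = 56, Q* = 87.
Tax on sellers shifts supply to S = -305 + 7(P − 16) = -417 + 7P.
367 - 5P = -417 + 7P gives buyer price Pb = 196/3; sellers receive Ps = 196/3 − 16 = 148/3.
New quantity: Q = 367 − 5(196/3) = 121/3.
Buyer burden = 196/3 − 56 = 28/3; seller burden = 56 − 148/3 = 20/3.

Buyers bear 28/3, sellers bear 20/3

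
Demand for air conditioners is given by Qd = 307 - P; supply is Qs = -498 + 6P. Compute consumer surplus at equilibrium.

Consumer surplus = 18432

Equilibrium: 307 - P = -498 + 6P gives P* = 115, Q* = 192.
Demand choke price (Qd = 0): P = 307.
CS = ½(307 − 115)(192) = 18432.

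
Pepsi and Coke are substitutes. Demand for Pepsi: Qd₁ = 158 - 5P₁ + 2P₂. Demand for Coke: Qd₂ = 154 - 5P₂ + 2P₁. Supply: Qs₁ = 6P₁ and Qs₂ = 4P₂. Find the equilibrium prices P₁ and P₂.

Market 1: 158 - 5P₁ + 2P₂ = 6P₁ → 11P₁ - 2P₂ = 158.
Market 2: 9P₂ - 2P₁ = 154.
Eliminating P₂: 9×(1) + 2×(2) gives 95P₁ = 1730, so P₁ = 346/19.
Back-substitute into (2): P₂ = (154 + 2×346/19) / 9 = 402/19.

P₁ = 346/19, P₂ = 402/19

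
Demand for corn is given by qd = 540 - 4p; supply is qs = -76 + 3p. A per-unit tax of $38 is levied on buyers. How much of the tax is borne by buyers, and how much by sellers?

Buyers bear 114/7, sellers bear 152/7

Pre-tax equilibrium: p* = 88, q* = 188.
Tax on buyers shifts demand to qd = 540 − 4(p + 38) = 388 - 4p.
388 - 4p = -76 + 3p gives seller price ps = 464/7; buyers pay pb = 464/7 + 38 = 730/7.
New quantity: q = 540 − 4(730/7) = 860/7.
Buyer burden = 730/7 − 88 = 114/7; seller burden = 88 − 464/7 = 152/7.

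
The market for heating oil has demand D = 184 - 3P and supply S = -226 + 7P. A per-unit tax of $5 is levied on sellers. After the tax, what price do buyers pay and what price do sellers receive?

Buyers pay $44.5, sellers receive $39.5

Pre-tax equilibrium: P* = 41, Q* = 61.
Tax on sellers shifts supply to S = -226 + 7(P − 5) = -261 + 7P.
184 - 3P = -261 + 7P gives buyer price Pb = 44.5; sellers receive Ps = 44.5 − 5 = 39.5.
New quantity: Q = 184 − 3(44.5) = 50.5.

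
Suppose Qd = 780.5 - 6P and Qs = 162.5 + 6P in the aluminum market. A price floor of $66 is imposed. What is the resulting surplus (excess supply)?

Equilibrium price would be P* = 51.5, so the floor at 66 binds.
At P = 66: Qd = 384.5, Qs = 558.5.
Surplus = 558.5 − 384.5 = 174.

Surplus = 174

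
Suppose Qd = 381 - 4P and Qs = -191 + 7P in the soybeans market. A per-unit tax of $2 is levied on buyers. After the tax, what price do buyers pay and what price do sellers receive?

Pre-tax equilibrium: P* = 52, Q* = 173.
Tax on buyers shifts demand to Qd = 381 − 4(P + 2) = 373 - 4P.
373 - 4P = -191 + 7P gives seller price Ps = 564/11; buyers pay Pb = 564/11 + 2 = 586/11.
New quantity: Q = 381 − 4(586/11) = 1847/11.

Buyers pay 586/11, sellers receive 564/11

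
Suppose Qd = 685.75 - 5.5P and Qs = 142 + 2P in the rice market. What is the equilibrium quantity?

Set Qd = Qs: 685.75 - 5.5P = 142 + 2P.
543.75 = 7.5P, so P* = 72.5.
Q* = 685.75 − 5.5(72.5) = 287.

Q* = 287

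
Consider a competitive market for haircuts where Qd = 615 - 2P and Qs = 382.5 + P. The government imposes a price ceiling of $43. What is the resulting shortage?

Shortage = 103.5

Equilibrium price would be P* = 77.5, so the ceiling at 43 binds.
At P = 43: Qd = 615 − 2(43) = 529, Qs = 382.5 + 1(43) = 425.5.
Shortage = 529 − 425.5 = 103.5.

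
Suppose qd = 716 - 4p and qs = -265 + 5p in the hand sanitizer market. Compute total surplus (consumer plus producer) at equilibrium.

Total surplus = 17640

Equilibrium: 716 - 4p = -265 + 5p gives p* = 109, q* = 280.
Demand choke price: p = 179; supply starts at p = 53.
CS = ½(179 − 109)(280) = 9800; PS = ½(109 − 53)(280) = 7840.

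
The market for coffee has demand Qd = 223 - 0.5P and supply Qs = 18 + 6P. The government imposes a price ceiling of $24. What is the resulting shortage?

Equilibrium price would be P* = 410/13, so the ceiling at 24 binds.
At P = 24: Qd = 223 − 0.5(24) = 211, Qs = 18 + 6(24) = 162.
Shortage = 211 − 162 = 49.

Shortage = 49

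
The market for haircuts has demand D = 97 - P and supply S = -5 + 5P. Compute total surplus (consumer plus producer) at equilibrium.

Equilibrium: 97 - P = -5 + 5P gives P* = 17, Q* = 80.
Demand choke price: P = 97; supply starts at P = 1.
CS = ½(97 − 17)(80) = 3200; PS = ½(17 − 1)(80) = 640.

Total surplus = 3840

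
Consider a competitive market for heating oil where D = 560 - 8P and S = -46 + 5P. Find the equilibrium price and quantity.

Set D = S: 560 - 8P = -46 + 5P.
606 = 13P, so P* = 606/13.
Q* = 560 − 8(606/13) = 2432/13.

P* = 606/13, Q* = 2432/13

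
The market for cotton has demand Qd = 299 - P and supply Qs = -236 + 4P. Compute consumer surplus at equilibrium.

Consumer surplus = 18432

Equilibrium: 299 - P = -236 + 4P gives P* = 107, Q* = 192.
Demand choke price (Qd = 0): P = 299.
CS = ½(299 − 107)(192) = 18432.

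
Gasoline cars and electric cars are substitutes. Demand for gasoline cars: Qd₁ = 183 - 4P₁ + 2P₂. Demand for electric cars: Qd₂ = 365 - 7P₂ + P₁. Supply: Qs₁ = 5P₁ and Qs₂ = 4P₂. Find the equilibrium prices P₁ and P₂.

P₁ = 2743/97, P₂ = 3468/97

Market 1: 183 - 4P₁ + 2P₂ = 5P₁ → 9P₁ - 2P₂ = 183.
Market 2: 11P₂ - P₁ = 365.
Eliminating P₂: 11×(1) + 2×(2) gives 97P₁ = 2743, so P₁ = 2743/97.
Back-substitute into (2): P₂ = (365 + 1×2743/97) / 11 = 3468/97.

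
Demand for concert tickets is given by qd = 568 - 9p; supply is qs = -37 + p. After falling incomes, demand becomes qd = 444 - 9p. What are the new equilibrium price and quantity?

Original equilibrium: p* = 60.5, q* = 23.5.
New equilibrium: 444 - 9p = -37 + p, so 481 = 10p and p' = 48.1; q' = 444 − 9(48.1) = 11.1.

p' = 48.1, q' = 11.1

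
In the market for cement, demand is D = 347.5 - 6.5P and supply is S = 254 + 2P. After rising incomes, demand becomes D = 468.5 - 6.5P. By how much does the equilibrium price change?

ΔP = 242/17

Original equilibrium: P* = 11, Q* = 276.
New equilibrium: 468.5 - 6.5P = 254 + 2P, so 214.5 = 8.5P and P' = 429/17; Q' = 468.5 − 6.5(429/17) = 5176/17.
Change in price: 429/17 − 11 = 242/17.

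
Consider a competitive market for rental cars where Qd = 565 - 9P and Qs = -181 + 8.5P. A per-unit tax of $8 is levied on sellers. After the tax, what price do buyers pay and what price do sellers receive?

Buyers pay 1628/35, sellers receive 1348/35

Pre-tax equilibrium: P* = 1492/35, Q* = 6347/35.
Tax on sellers shifts supply to Qs = -181 + 8.5(P − 8) = -249 + 8.5P.
565 - 9P = -249 + 8.5P gives buyer price Pb = 1628/35; sellers receive Ps = 1628/35 − 8 = 1348/35.
New quantity: Q = 565 − 9(1628/35) = 5123/35.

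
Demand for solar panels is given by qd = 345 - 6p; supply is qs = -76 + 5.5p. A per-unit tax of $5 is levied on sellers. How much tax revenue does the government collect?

Pre-tax equilibrium: p* = 842/23, q* = 2883/23.
Tax on sellers shifts supply to qs = -76 + 5.5(p − 5) = -103.5 + 5.5p.
345 - 6p = -103.5 + 5.5p gives buyer price pb = 39; sellers receive ps = 39 − 5 = 34.
New quantity: q = 345 − 6(39) = 111.
Revenue = 5 × 111 = 555.

Tax revenue = 555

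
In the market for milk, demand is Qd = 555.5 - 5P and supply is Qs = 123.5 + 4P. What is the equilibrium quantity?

Q* = 315.5

Set Qd = Qs: 555.5 - 5P = 123.5 + 4P.
432 = 9P, so P* = 48.
Q* = 555.5 − 5(48) = 315.5.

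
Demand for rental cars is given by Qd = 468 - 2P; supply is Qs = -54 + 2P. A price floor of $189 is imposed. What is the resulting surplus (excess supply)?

Surplus = 234

Equilibrium price would be P* = 130.5, so the floor at 189 binds.
At P = 189: Qd = 90, Qs = 324.
Surplus = 324 − 90 = 234.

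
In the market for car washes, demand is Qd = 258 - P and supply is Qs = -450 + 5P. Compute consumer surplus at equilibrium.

Equilibrium: 258 - P = -450 + 5P gives P* = 118, Q* = 140.
Demand choke price (Qd = 0): P = 258.
CS = ½(258 − 118)(140) = 9800.

Consumer surplus = 9800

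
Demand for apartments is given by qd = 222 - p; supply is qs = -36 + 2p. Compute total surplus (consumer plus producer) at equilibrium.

Equilibrium: 222 - p = -36 + 2p gives p* = 86, q* = 136.
Demand choke price: p = 222; supply starts at p = 18.
CS = ½(222 − 86)(136) = 9248; PS = ½(86 − 18)(136) = 4624.

Total surplus = 13872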